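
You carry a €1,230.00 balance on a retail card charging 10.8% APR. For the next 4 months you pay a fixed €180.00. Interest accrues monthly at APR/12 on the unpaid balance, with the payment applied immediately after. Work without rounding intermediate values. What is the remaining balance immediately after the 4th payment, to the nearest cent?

Monthly rate r = 10.8%/12 = 0.9% = 0.009.
Each month: B ← B·(1+r) − €180.00.
Month 1: interest €11.07; balance after payment €1,061.07.
Month 2: interest €9.55; balance after payment €890.62.
Month 3: interest €8.02; balance after payment €718.64.
Month 4: interest €6.47; balance after payment €545.10.

€545.10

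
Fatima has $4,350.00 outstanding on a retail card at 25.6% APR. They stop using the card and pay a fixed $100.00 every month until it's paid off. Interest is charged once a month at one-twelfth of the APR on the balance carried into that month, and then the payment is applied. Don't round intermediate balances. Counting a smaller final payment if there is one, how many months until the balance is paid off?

Monthly rate r = 25.6%/12 = 2.13333% = 0.0213333.
Recurrence: B ← B·(1+r) − $100.00.
Month 1: interest $92.80; balance after payment $4,342.80.
Month 2: interest $92.65; balance after payment $4,335.45.
Closed form: n = −ln(1 − rB₀/P)/ln(1+r) = −ln(0.072)/ln(1.02133) ≈ 124.643, so the balance reaches zero during payment 125.

125 months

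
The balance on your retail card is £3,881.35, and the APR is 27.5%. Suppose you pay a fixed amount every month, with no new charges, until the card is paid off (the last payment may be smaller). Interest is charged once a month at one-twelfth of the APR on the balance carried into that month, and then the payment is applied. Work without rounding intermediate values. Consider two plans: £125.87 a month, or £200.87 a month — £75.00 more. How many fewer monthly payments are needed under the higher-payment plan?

29 fewer payments

Monthly rate r = 27.5%/12 = 2.29167% = 0.0229167.
At £125.87/mo: n = ⌈−ln(1 − rB₀/P)/ln(1+r)⌉ = 55 payments (last £16.26); total interest = total paid − £3,881.35 = £2,931.89.
At £200.87/mo: 26 payments (last £163.48); total interest £1,303.88.
Payments saved = 55 − 26 = 29.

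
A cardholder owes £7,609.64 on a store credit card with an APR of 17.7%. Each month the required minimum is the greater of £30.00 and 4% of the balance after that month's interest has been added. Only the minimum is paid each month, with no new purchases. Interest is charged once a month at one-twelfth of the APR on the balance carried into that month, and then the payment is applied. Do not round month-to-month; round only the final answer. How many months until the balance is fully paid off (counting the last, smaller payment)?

Monthly rate r = 17.7%/12 = 1.475% = 0.01475.
While 4% of the post-interest balance exceeds £30.00, each month B ← (B·(1+r))·(1 − 0.04), i.e. B shrinks by the factor (1+r)·0.96 = 0.97416.
This holds for months 1–90. Entering month 91 the balance is £721.26; 4% of the post-interest balance is now below £30.00, so the flat £30.00 minimum applies from here.
From month 91 a fixed £30.00 at rate r clears £721.26 in 30 more payments. Total: 90 + 30 = 120 months.

120 months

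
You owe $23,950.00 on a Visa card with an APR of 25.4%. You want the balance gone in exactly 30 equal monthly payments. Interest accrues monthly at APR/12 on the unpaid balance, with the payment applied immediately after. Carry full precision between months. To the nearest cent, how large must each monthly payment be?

$1,086.60

Monthly rate r = 25.4%/12 = 2.11667% = 0.0211667.
Level-payment amortization: P = B₀·r / (1 − (1+r)^(−n)) = 23950.00·0.0211667 / (1 − 1.02117^(−30)).
Denominator 1 − (1+r)^(−30) = 0.466540932.
P = 506.942 / 0.466540932 ≈ 1086.60.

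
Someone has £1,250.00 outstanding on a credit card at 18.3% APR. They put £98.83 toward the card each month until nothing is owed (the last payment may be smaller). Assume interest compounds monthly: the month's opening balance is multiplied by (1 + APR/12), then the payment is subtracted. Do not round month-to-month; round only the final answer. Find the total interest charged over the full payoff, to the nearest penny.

Monthly rate r = 18.3%/12 = 1.525% = 0.01525.
Payoff takes n = ⌈−ln(1 − rB₀/P)/ln(1+r)⌉ = ⌈14.158⌉ = 15 payments; the last is £15.75.
Total paid = 14·£98.83 + £15.75 = £1,399.37.
Total interest = total paid − principal = £1,399.37 − £1,250.00 = £149.37.

£149.37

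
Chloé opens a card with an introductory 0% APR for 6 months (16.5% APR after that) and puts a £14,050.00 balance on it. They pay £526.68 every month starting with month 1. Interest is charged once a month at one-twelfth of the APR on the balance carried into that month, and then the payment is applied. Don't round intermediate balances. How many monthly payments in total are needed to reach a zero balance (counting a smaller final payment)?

Promo months 1–6 at r₀ = 0%/12 = 0; months 7+ at r₁ = 16.5%/12 = 0.01375.
After month 6 (no interest yet): B = £14,050.00 − 6·£526.68 = £10,889.92.
Then at r₁ with £526.68/mo: n₂ = −ln(1 − r₁·B/P)/ln(1+r₁) ≈ 24.49 → 25 more payments.

31 payments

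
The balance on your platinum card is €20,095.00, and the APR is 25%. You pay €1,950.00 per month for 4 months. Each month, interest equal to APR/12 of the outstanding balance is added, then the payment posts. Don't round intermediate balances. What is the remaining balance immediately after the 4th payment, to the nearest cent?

Monthly rate r = 25%/12 = 2.08333% = 0.0208333.
Each month: B ← B·(1+r) − €1,950.00.
Month 1: interest €418.65; balance after payment €18,563.65.
Month 2: interest €386.74; balance after payment €17,000.39.
Month 3: interest €354.17; balance after payment €15,404.56.
Month 4: interest €320.93; balance after payment €13,775.49.

€13,775.49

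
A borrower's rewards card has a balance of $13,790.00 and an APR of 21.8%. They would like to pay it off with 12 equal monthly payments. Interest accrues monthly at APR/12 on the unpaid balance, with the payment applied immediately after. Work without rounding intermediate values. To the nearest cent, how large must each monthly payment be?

Monthly rate r = 21.8%/12 = 1.81667% = 0.0181667.
Level-payment amortization: P = B₀·r / (1 − (1+r)^(−n)) = 13790.00·0.0181667 / (1 − 1.01817^(−12)).
Denominator 1 − (1+r)^(−12) = 0.194299741.
P = 250.518 / 0.194299741 ≈ 1289.34.

$1,289.34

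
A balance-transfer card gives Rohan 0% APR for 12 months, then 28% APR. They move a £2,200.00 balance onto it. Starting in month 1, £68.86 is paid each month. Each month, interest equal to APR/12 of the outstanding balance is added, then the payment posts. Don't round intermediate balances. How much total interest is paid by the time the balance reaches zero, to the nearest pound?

£496

Promo months 1–12 at r₀ = 0%/12 = 0; months 13+ at r₁ = 28%/12 = 0.0233333.
After month 12 (no interest yet): B = £2,200.00 − 12·£68.86 = £1,373.68.
Then at r₁ with £68.86/mo: n₂ = −ln(1 − r₁·B/P)/ln(1+r₁) ≈ 27.16 → 28 more payments.
Total paid = 39·£68.86 + £10.89 = £2,696.43; interest = £2,696.43 − £2,200.00 = £496.43.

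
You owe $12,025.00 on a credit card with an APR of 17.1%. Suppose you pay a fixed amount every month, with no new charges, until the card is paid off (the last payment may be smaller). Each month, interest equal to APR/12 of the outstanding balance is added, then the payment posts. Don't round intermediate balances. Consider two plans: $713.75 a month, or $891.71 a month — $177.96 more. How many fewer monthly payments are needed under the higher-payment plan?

Monthly rate r = 17.1%/12 = 1.425% = 0.01425.
At $713.75/mo: n = ⌈−ln(1 − rB₀/P)/ln(1+r)⌉ = 20 payments (last $288.82); total interest = total paid − $12,025.00 = $1,825.07.
At $891.71/mo: 16 payments (last $73.40); total interest $1,424.05.
Payments saved = 20 − 16 = 4.

4 fewer payments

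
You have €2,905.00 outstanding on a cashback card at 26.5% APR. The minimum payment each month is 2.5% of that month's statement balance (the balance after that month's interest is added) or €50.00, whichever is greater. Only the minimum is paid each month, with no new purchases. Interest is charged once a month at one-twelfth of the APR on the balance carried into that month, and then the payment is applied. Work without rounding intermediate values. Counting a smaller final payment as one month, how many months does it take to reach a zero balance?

206 months

Monthly rate r = 26.5%/12 = 2.20833% = 0.0220833.
While 2.5% of the post-interest balance exceeds €50.00, each month B ← (B·(1+r))·(1 − 0.025), i.e. B shrinks by the factor (1+r)·0.975 = 0.99653.
This holds for months 1–114. Entering month 115 the balance is €1,954.84; 2.5% of the post-interest balance is now below €50.00, so the flat €50.00 minimum applies from here.
From month 115 a fixed €50.00 at rate r clears €1,954.84 in 92 more payments. Total: 114 + 92 = 206 months.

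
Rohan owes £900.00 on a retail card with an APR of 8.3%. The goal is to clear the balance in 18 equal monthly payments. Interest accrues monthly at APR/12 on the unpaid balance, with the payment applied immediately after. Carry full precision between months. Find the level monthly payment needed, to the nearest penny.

Monthly rate r = 8.3%/12 = 0.691667% = 0.00691667.
Level-payment amortization: P = B₀·r / (1 − (1+r)^(−n)) = 900.00·0.00691667 / (1 − 1.00692^(−18)).
Denominator 1 − (1+r)^(−18) = 0.116683241.
P = 6.225 / 0.116683241 ≈ 53.35.

£53.35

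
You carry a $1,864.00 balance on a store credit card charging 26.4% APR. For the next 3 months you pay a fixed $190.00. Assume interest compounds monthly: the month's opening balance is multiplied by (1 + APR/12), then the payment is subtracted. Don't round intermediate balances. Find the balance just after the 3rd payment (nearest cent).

Monthly rate r = 26.4%/12 = 2.2% = 0.022.
Each month: B ← B·(1+r) − $190.00.
Month 1: interest $41.01; balance after payment $1,715.01.
Month 2: interest $37.73; balance after payment $1,562.74.
Month 3: interest $34.38; balance after payment $1,407.12.

$1,407.12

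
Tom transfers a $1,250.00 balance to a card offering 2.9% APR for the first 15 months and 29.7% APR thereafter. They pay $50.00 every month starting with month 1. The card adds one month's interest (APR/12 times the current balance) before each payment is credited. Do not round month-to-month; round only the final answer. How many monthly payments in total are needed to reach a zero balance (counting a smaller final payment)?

Promo months 1–15 at r₀ = 2.9%/12 = 0.00241667; months 16+ at r₁ = 29.7%/12 = 0.02475.
After month 15: iterate B ← B·(1+r₀) − $50.00 for 15 months → $533.27.
Then at r₁ with $50.00/mo: n₂ = −ln(1 − r₁·B/P)/ln(1+r₁) ≈ 12.54 → 13 more payments.

28 payments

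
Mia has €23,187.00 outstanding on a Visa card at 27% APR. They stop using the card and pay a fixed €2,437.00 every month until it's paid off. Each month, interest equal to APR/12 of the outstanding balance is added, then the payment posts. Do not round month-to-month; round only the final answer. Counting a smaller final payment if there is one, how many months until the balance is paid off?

Monthly rate r = 27%/12 = 2.25% = 0.0225.
Recurrence: B ← B·(1+r) − €2,437.00.
Month 1: interest €521.71; balance after payment €21,271.71.
Month 2: interest €478.61; balance after payment €19,313.32.
Closed form: n = −ln(1 − rB₀/P)/ln(1+r) = −ln(0.78592)/ln(1.0225) ≈ 10.827, so the balance reaches zero during payment 11.

11 payments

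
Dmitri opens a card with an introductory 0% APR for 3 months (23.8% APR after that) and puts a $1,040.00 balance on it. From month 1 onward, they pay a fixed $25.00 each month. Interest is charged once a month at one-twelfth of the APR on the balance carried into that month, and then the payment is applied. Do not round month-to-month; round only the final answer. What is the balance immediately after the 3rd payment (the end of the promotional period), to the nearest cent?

$965.00

Promo months 1–3 at r₀ = 0%/12 = 0; months 4+ at r₁ = 23.8%/12 = 0.0198333.
After month 3 (no interest yet): B = $1,040.00 − 3·$25.00 = $965.00.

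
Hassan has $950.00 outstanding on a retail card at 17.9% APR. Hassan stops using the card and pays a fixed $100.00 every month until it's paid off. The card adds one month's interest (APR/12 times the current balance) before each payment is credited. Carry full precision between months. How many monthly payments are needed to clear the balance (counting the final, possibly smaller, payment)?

Monthly rate r = 17.9%/12 = 1.49167% = 0.0149167.
Recurrence: B ← B·(1+r) − $100.00.
Month 1: interest $14.17; balance after payment $864.17.
Month 2: interest $12.89; balance after payment $777.06.
Closed form: n = −ln(1 − rB₀/P)/ln(1+r) = −ln(0.85829)/ln(1.01492) ≈ 10.321, so the balance reaches zero during payment 11.

11 payments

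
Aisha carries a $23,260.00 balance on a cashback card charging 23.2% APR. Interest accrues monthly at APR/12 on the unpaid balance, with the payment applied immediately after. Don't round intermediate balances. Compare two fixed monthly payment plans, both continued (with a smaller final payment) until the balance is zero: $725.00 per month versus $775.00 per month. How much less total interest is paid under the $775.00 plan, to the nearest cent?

Monthly rate r = 23.2%/12 = 1.93333% = 0.0193333.
At $725.00/mo: n = ⌈−ln(1 − rB₀/P)/ln(1+r)⌉ = 51 payments (last $412.31); total interest = total paid − $23,260.00 = $13,402.31.
At $775.00/mo: 46 payments (last $260.59); total interest $11,875.59.
Interest saved = $13,402.31 − $11,875.59 = $1,526.72.

$1,526.72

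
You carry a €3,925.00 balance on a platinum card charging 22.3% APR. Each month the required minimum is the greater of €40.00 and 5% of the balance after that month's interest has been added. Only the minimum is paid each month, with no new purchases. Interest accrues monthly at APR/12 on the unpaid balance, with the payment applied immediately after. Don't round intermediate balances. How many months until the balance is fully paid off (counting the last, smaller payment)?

74 months

Monthly rate r = 22.3%/12 = 1.85833% = 0.0185833.
While 5% of the post-interest balance exceeds €40.00, each month B ← (B·(1+r))·(1 − 0.05), i.e. B shrinks by the factor (1+r)·0.95 = 0.96765.
This holds for months 1–49. Entering month 50 the balance is €783.66; 5% of the post-interest balance is now below €40.00, so the flat €40.00 minimum applies from here.
From month 50 a fixed €40.00 at rate r clears €783.66 in 25 more payments. Total: 49 + 25 = 74 months.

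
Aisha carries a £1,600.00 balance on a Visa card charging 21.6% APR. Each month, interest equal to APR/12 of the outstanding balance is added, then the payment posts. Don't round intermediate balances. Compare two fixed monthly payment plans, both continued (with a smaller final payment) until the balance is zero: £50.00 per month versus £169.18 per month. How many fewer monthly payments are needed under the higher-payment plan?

38 fewer payments

Monthly rate r = 21.6%/12 = 1.8% = 0.018.
At £50.00/mo: n = ⌈−ln(1 − rB₀/P)/ln(1+r)⌉ = 49 payments (last £4.82); total interest = total paid − £1,600.00 = £804.82.
At £169.18/mo: 11 payments (last £78.24); total interest £170.04.
Payments saved = 49 − 11 = 38.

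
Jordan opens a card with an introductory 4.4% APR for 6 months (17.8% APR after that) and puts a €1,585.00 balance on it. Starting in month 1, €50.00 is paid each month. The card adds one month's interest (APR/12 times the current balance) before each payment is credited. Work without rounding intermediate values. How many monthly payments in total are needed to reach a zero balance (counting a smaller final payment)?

40 months

Promo months 1–6 at r₀ = 4.4%/12 = 0.00366667; months 7+ at r₁ = 17.8%/12 = 0.0148333.
After month 6: iterate B ← B·(1+r₀) − €50.00 for 6 months → €1,317.43.
Then at r₁ with €50.00/mo: n₂ = −ln(1 − r₁·B/P)/ln(1+r₁) ≈ 33.66 → 34 more payments.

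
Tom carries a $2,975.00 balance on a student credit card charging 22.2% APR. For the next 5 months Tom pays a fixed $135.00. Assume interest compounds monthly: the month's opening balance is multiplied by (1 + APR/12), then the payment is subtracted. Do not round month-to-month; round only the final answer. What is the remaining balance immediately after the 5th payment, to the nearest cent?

Monthly rate r = 22.2%/12 = 1.85% = 0.0185.
Each month: B ← B·(1+r) − $135.00.
Month 1: interest $55.04; balance after payment $2,895.04.
Month 2: interest $53.56; balance after payment $2,813.60.
Month 3: interest $52.05; balance after payment $2,730.65.
Month 4: interest $50.52; balance after payment $2,646.16.
Month 5: interest $48.95; balance after payment $2,560.12.

$2,560.12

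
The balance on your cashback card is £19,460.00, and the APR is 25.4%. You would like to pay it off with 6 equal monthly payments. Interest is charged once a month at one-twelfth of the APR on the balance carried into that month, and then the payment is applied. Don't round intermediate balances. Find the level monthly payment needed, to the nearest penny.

Monthly rate r = 25.4%/12 = 2.11667% = 0.0211667.
Level-payment amortization: P = B₀·r / (1 − (1+r)^(−n)) = 19460.00·0.0211667 / (1 − 1.02117^(−6)).
Denominator 1 − (1+r)^(−6) = 0.118098218.
P = 411.903 / 0.118098218 ≈ 3487.80.

£3,487.80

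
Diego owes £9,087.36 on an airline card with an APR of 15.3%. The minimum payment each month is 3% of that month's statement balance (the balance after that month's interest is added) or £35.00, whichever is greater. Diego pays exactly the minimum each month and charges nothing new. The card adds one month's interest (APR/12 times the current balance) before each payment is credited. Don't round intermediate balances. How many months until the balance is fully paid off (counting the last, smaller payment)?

Monthly rate r = 15.3%/12 = 1.275% = 0.01275.
While 3% of the post-interest balance exceeds £35.00, each month B ← (B·(1+r))·(1 − 0.03), i.e. B shrinks by the factor (1+r)·0.97 = 0.98237.
This holds for months 1–117. Entering month 118 the balance is £1,133.69; 3% of the post-interest balance is now below £35.00, so the flat £35.00 minimum applies from here.
From month 118 a fixed £35.00 at rate r clears £1,133.69 in 43 more payments. Total: 117 + 43 = 160 months.

160 months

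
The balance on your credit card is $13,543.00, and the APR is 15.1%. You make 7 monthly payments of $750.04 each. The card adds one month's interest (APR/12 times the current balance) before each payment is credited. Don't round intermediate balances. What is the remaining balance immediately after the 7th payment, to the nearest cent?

Monthly rate r = 15.1%/12 = 1.25833% = 0.0125833.
Each month: B ← B·(1+r) − $750.04.
Month 1: interest $170.42; balance after payment $12,963.38.
Month 2: interest $163.12; balance after payment $12,376.46.
Month 3: interest $155.74; balance after payment $11,782.16.
Month 4: interest $148.26; balance after payment $11,180.37.
Month 5: interest $140.69; balance after payment $10,571.02.
Month 6: interest $133.02; balance after payment $9,954.00.
Month 7: interest $125.25; balance after payment $9,329.21.

$9,329.21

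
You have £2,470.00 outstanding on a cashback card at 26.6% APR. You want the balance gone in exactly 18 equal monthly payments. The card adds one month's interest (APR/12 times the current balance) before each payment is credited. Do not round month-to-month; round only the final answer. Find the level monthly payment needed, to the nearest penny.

Monthly rate r = 26.6%/12 = 2.21667% = 0.0221667.
Level-payment amortization: P = B₀·r / (1 − (1+r)^(−n)) = 2470.00·0.0221667 / (1 − 1.02217^(−18)).
Denominator 1 − (1+r)^(−18) = 0.326078763.
P = 54.7517 / 0.326078763 ≈ 167.91.

£167.91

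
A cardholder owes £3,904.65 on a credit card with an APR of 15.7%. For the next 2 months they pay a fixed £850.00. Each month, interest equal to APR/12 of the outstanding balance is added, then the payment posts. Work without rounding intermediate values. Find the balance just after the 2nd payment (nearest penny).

£2,296.37

Monthly rate r = 15.7%/12 = 1.30833% = 0.0130833.
Each month: B ← B·(1+r) − £850.00.
Month 1: interest £51.09; balance after payment £3,105.74.
Month 2: interest £40.63; balance after payment £2,296.37.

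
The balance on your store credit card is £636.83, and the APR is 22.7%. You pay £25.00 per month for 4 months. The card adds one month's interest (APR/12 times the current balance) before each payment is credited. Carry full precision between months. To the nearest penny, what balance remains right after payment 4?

£583.53

Monthly rate r = 22.7%/12 = 1.89167% = 0.0189167.
Each month: B ← B·(1+r) − £25.00.
Month 1: interest £12.05; balance after payment £623.88.
Month 2: interest £11.80; balance after payment £610.68.
Month 3: interest £11.55; balance after payment £597.23.
Month 4: interest £11.30; balance after payment £583.53.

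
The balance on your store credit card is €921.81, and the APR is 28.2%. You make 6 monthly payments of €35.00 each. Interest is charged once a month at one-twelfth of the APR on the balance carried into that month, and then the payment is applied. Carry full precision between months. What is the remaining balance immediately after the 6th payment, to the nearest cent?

Monthly rate r = 28.2%/12 = 2.35% = 0.0235.
Each month: B ← B·(1+r) − €35.00.
Month 1: interest €21.66; balance after payment €908.47.
Month 2: interest €21.35; balance after payment €894.82.
Month 3: interest €21.03; balance after payment €880.85.
Month 4: interest €20.70; balance after payment €866.55.
Month 5: interest €20.36; balance after payment €851.91.
Month 6: interest €20.02; balance after payment €836.93.

€836.93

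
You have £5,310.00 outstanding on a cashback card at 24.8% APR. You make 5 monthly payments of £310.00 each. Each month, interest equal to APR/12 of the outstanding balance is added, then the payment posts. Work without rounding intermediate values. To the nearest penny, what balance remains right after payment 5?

Monthly rate r = 24.8%/12 = 2.06667% = 0.0206667.
Each month: B ← B·(1+r) − £310.00.
Month 1: interest £109.74; balance after payment £5,109.74.
Month 2: interest £105.60; balance after payment £4,905.34.
Month 3: interest £101.38; balance after payment £4,696.72.
Month 4: interest £97.07; balance after payment £4,483.78.
Month 5: interest £92.66; balance after payment £4,266.45.

£4,266.45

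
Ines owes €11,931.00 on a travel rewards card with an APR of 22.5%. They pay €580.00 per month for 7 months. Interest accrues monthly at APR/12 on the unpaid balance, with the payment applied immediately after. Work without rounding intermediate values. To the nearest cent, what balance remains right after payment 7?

€9,292.19

Monthly rate r = 22.5%/12 = 1.875% = 0.01875.
Each month: B ← B·(1+r) − €580.00.
Month 1: interest €223.71; balance after payment €11,574.71.
Month 2: interest €217.03; balance after payment €11,211.73.
Month 3: interest €210.22; balance after payment €10,841.95.
Month 4: interest €203.29; balance after payment €10,465.24.
Month 5: interest €196.22; balance after payment €10,081.46.
Month 6: interest €189.03; balance after payment €9,690.49.
Month 7: interest €181.70; balance after payment €9,292.19.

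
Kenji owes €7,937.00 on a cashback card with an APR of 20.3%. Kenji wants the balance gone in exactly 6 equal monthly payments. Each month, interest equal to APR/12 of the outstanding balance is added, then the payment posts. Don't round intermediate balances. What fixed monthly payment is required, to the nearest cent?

Monthly rate r = 20.3%/12 = 1.69167% = 0.0169167.
Level-payment amortization: P = B₀·r / (1 − (1+r)^(−n)) = 7937.00·0.0169167 / (1 − 1.01692^(−6)).
Denominator 1 − (1+r)^(−6) = 0.0957514758.
P = 134.268 / 0.0957514758 ≈ 1402.25.

€1,402.25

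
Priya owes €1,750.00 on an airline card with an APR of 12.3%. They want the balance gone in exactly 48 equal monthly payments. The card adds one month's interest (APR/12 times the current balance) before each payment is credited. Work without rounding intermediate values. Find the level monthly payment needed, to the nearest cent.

€46.34

Monthly rate r = 12.3%/12 = 1.025% = 0.01025.
Level-payment amortization: P = B₀·r / (1 − (1+r)^(−n)) = 1750.00·0.01025 / (1 − 1.01025^(−48)).
Denominator 1 − (1+r)^(−48) = 0.387064518.
P = 17.9375 / 0.387064518 ≈ 46.34.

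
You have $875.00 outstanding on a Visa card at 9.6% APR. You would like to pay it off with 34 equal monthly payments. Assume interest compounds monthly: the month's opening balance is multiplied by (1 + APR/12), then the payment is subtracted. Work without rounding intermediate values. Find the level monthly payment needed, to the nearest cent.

Monthly rate r = 9.6%/12 = 0.8% = 0.008.
Level-payment amortization: P = B₀·r / (1 − (1+r)^(−n)) = 875.00·0.008 / (1 − 1.008^(−34)).
Denominator 1 − (1+r)^(−34) = 0.23732079.
P = 7 / 0.23732079 ≈ 29.50.

$29.50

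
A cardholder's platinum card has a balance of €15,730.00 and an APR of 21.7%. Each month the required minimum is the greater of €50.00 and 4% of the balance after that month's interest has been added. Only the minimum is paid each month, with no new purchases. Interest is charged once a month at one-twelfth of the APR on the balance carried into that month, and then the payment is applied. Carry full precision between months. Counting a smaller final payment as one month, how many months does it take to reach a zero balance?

Monthly rate r = 21.7%/12 = 1.80833% = 0.0180833.
While 4% of the post-interest balance exceeds €50.00, each month B ← (B·(1+r))·(1 − 0.04), i.e. B shrinks by the factor (1+r)·0.96 = 0.97736.
This holds for months 1–112. Entering month 113 the balance is €1,210.15; 4% of the post-interest balance is now below €50.00, so the flat €50.00 minimum applies from here.
From month 113 a fixed €50.00 at rate r clears €1,210.15 in 33 more payments. Total: 112 + 33 = 145 months.

145 months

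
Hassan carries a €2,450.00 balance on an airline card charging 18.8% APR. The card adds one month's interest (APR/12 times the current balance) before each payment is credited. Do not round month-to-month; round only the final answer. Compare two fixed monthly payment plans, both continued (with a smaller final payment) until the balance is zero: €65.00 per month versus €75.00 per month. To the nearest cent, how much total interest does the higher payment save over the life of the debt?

€274.19

Monthly rate r = 18.8%/12 = 1.56667% = 0.0156667.
At €65.00/mo: n = ⌈−ln(1 − rB₀/P)/ln(1+r)⌉ = 58 payments (last €28.44); total interest = total paid − €2,450.00 = €1,283.44.
At €75.00/mo: 47 payments (last €9.25); total interest €1,009.25.
Interest saved = €1,283.44 − €1,009.25 = €274.19.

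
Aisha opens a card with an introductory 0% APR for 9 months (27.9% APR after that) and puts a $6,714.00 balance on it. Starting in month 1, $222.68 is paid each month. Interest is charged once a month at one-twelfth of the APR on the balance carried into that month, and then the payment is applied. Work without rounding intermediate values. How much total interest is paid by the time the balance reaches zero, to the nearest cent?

Promo months 1–9 at r₀ = 0%/12 = 0; months 10+ at r₁ = 27.9%/12 = 0.02325.
After month 9 (no interest yet): B = $6,714.00 − 9·$222.68 = $4,709.88.
Then at r₁ with $222.68/mo: n₂ = −ln(1 − r₁·B/P)/ln(1+r₁) ≈ 29.45 → 30 more payments.
Total paid = 38·$222.68 + $100.10 = $8,561.94; interest = $8,561.94 − $6,714.00 = $1,847.94.

$1,847.94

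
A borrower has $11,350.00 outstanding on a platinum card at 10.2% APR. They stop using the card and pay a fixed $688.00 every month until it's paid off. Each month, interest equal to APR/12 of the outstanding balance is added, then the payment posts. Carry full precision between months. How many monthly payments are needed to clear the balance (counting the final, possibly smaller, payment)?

18 payments

Monthly rate r = 10.2%/12 = 0.85% = 0.0085.
Recurrence: B ← B·(1+r) − $688.00.
Month 1: interest $96.47; balance after payment $10,758.48.
Month 2: interest $91.45; balance after payment $10,161.92.
Closed form: n = −ln(1 − rB₀/P)/ln(1+r) = −ln(0.85977)/ln(1.0085) ≈ 17.850, so the balance reaches zero during payment 18.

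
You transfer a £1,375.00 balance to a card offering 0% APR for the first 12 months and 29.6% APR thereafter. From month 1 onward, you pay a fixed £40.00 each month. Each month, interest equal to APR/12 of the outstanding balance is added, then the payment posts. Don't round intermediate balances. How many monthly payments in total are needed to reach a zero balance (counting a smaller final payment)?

45 payments

Promo months 1–12 at r₀ = 0%/12 = 0; months 13+ at r₁ = 29.6%/12 = 0.0246667.
After month 12 (no interest yet): B = £1,375.00 − 12·£40.00 = £895.00.
Then at r₁ with £40.00/mo: n₂ = −ln(1 − r₁·B/P)/ln(1+r₁) ≈ 32.94 → 33 more payments.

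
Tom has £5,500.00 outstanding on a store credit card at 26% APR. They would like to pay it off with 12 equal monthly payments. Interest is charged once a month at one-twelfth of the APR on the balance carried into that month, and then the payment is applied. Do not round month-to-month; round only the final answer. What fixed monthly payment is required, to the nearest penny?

£525.42

Monthly rate r = 26%/12 = 2.16667% = 0.0216667.
Level-payment amortization: P = B₀·r / (1 − (1+r)^(−n)) = 5500.00·0.0216667 / (1 − 1.02167^(−12)).
Denominator 1 − (1+r)^(−12) = 0.226804513.
P = 119.167 / 0.226804513 ≈ 525.42.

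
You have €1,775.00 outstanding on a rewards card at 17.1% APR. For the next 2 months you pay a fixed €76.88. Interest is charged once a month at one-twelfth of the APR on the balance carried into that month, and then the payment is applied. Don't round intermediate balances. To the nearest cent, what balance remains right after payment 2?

Monthly rate r = 17.1%/12 = 1.425% = 0.01425.
Each month: B ← B·(1+r) − €76.88.
Month 1: interest €25.29; balance after payment €1,723.41.
Month 2: interest €24.56; balance after payment €1,671.09.

€1,671.09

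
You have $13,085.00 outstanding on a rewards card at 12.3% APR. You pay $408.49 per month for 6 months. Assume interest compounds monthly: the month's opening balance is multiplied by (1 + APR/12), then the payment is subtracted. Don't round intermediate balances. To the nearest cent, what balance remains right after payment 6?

Monthly rate r = 12.3%/12 = 1.025% = 0.01025.
Each month: B ← B·(1+r) − $408.49.
Month 1: interest $134.12; balance after payment $12,810.63.
Month 2: interest $131.31; balance after payment $12,533.45.
Month 3: interest $128.47; balance after payment $12,253.43.
Month 4: interest $125.60; balance after payment $11,970.54.
Month 5: interest $122.70; balance after payment $11,684.74.
Month 6: interest $119.77; balance after payment $11,396.02.

$11,396.02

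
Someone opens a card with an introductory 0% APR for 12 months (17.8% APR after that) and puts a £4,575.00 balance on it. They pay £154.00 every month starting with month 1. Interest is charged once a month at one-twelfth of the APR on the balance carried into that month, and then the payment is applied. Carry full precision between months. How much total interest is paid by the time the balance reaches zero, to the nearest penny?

£460.19

Promo months 1–12 at r₀ = 0%/12 = 0; months 13+ at r₁ = 17.8%/12 = 0.0148333.
After month 12 (no interest yet): B = £4,575.00 − 12·£154.00 = £2,727.00.
Then at r₁ with £154.00/mo: n₂ = −ln(1 − r₁·B/P)/ln(1+r₁) ≈ 20.69 → 21 more payments.
Total paid = 32·£154.00 + £107.19 = £5,035.19; interest = £5,035.19 − £4,575.00 = £460.19.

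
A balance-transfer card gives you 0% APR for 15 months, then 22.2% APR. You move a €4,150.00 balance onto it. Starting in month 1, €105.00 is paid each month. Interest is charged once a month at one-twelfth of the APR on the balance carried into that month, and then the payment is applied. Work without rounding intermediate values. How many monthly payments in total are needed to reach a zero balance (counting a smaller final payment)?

Promo months 1–15 at r₀ = 0%/12 = 0; months 16+ at r₁ = 22.2%/12 = 0.0185.
After month 15 (no interest yet): B = €4,150.00 − 15·€105.00 = €2,575.00.
Then at r₁ with €105.00/mo: n₂ = −ln(1 − r₁·B/P)/ln(1+r₁) ≈ 32.98 → 33 more payments.

48 payments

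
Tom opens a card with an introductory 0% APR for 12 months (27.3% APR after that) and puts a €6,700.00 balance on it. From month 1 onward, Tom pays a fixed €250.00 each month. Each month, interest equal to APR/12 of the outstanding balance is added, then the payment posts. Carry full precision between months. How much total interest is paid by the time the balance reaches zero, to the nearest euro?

€863

Promo months 1–12 at r₀ = 0%/12 = 0; months 13+ at r₁ = 27.3%/12 = 0.02275.
After month 12 (no interest yet): B = €6,700.00 − 12·€250.00 = €3,700.00.
Then at r₁ with €250.00/mo: n₂ = −ln(1 − r₁·B/P)/ln(1+r₁) ≈ 18.25 → 19 more payments.
Total paid = 30·€250.00 + €62.95 = €7,562.95; interest = €7,562.95 − €6,700.00 = €862.95.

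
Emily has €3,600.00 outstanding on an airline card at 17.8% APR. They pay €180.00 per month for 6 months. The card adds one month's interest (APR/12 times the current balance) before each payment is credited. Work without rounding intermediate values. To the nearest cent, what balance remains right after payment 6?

€2,811.67

Monthly rate r = 17.8%/12 = 1.48333% = 0.0148333.
Each month: B ← B·(1+r) − €180.00.
Month 1: interest €53.40; balance after payment €3,473.40.
Month 2: interest €51.52; balance after payment €3,344.92.
Month 3: interest €49.62; balance after payment €3,214.54.
Month 4: interest €47.68; balance after payment €3,082.22.
Month 5: interest €45.72; balance after payment €2,947.94.
Month 6: interest €43.73; balance after payment €2,811.67.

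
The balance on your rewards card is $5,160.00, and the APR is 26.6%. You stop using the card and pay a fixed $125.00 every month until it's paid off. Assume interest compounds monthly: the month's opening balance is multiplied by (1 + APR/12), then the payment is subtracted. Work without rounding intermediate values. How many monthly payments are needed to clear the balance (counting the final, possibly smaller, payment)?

113 payments

Monthly rate r = 26.6%/12 = 2.21667% = 0.0221667.
Recurrence: B ← B·(1+r) − $125.00.
Month 1: interest $114.38; balance after payment $5,149.38.
Month 2: interest $114.14; balance after payment $5,138.52.
Closed form: n = −ln(1 − rB₀/P)/ln(1+r) = −ln(0.08496)/ln(1.02217) ≈ 112.457, so the balance reaches zero during payment 113.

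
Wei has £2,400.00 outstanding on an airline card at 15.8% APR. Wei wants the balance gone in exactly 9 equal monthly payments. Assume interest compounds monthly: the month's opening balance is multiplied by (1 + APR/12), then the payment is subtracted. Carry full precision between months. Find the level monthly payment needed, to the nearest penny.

£284.53

Monthly rate r = 15.8%/12 = 1.31667% = 0.0131667.
Level-payment amortization: P = B₀·r / (1 − (1+r)^(−n)) = 2400.00·0.0131667 / (1 − 1.01317^(−9)).
Denominator 1 − (1+r)^(−9) = 0.111060994.
P = 31.6 / 0.111060994 ≈ 284.53.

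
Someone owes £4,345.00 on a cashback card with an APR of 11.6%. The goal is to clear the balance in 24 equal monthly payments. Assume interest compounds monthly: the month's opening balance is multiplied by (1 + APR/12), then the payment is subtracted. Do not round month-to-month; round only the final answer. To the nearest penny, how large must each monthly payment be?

£203.72

Monthly rate r = 11.6%/12 = 0.966667% = 0.00966667.
Level-payment amortization: P = B₀·r / (1 − (1+r)^(−n)) = 4345.00·0.00966667 / (1 − 1.00967^(−24)).
Denominator 1 − (1+r)^(−24) = 0.206169916.
P = 42.0017 / 0.206169916 ≈ 203.72.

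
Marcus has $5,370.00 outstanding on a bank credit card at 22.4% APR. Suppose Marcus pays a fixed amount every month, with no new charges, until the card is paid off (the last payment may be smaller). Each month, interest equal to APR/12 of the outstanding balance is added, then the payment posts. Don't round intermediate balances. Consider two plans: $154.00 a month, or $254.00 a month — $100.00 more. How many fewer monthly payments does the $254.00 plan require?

29 fewer payments

Monthly rate r = 22.4%/12 = 1.86667% = 0.0186667.
At $154.00/mo: n = ⌈−ln(1 − rB₀/P)/ln(1+r)⌉ = 57 payments (last $139.40); total interest = total paid − $5,370.00 = $3,393.40.
At $254.00/mo: 28 payments (last $35.82); total interest $1,523.82.
Payments saved = 57 − 28 = 29.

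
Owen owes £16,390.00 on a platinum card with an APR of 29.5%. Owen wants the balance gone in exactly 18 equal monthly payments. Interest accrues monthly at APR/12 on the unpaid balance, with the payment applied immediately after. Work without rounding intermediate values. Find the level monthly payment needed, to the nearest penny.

Monthly rate r = 29.5%/12 = 2.45833% = 0.0245833.
Level-payment amortization: P = B₀·r / (1 − (1+r)^(−n)) = 16390.00·0.0245833 / (1 − 1.02458^(−18)).
Denominator 1 − (1+r)^(−18) = 0.354124466.
P = 402.921 / 0.354124466 ≈ 1137.79.

£1,137.79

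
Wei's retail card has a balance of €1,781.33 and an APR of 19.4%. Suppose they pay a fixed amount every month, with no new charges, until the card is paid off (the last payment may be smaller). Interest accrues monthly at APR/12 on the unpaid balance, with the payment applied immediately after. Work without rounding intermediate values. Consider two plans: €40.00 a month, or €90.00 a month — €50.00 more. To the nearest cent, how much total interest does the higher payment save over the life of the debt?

€1,010.50

Monthly rate r = 19.4%/12 = 1.61667% = 0.0161667.
At €40.00/mo: n = ⌈−ln(1 − rB₀/P)/ln(1+r)⌉ = 80 payments (last €14.66); total interest = total paid − €1,781.33 = €1,393.33.
At €90.00/mo: 25 payments (last €4.16); total interest €382.83.
Interest saved = €1,393.33 − €382.83 = €1,010.50.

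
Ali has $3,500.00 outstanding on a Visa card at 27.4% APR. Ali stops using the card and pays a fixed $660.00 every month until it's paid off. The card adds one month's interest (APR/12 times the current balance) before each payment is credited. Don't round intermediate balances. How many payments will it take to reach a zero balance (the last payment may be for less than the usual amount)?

6 months

Monthly rate r = 27.4%/12 = 2.28333% = 0.0228333.
Recurrence: B ← B·(1+r) − $660.00.
Month 1: interest $79.92; balance after payment $2,919.92.
Month 2: interest $66.67; balance after payment $2,326.59.
Month 3: interest $53.12; balance after payment $1,719.71.
Month 4: interest $39.27; balance after payment $1,098.98.
Month 5: interest $25.09; balance after payment $464.07.
Month 6: interest $10.60; balance after payment $0.00.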